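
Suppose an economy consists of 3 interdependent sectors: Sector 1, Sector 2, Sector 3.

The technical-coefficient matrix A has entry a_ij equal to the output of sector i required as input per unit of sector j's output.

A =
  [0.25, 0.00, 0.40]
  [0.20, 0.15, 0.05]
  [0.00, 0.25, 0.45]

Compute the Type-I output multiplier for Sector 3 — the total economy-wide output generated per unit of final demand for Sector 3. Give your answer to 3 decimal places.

m_3 = 3.409

I − A =
  [   0.75     0.00    -0.40]
  [  -0.20     0.85    -0.05]
  [   0.00    -0.25     0.55]
Cofactors of I−A, C_ij = (−1)^(i+j)·(minor ij) (rows/columns in the sector order above):
  C_11 = (0.85)(0.55) − (-0.05)(-0.25) = 0.4550
  C_12 = −[(-0.20)(0.55) − (-0.05)(0.00)] = 0.1100
  C_13 = (-0.20)(-0.25) − (0.85)(0.00) = 0.0500
  C_21 = −[(0.00)(0.55) − (-0.40)(-0.25)] = 0.1000
  C_22 = (0.75)(0.55) − (-0.40)(0.00) = 0.4125
  C_23 = −[(0.75)(-0.25) − (0.00)(0.00)] = 0.1875
  C_31 = (0.00)(-0.05) − (-0.40)(0.85) = 0.3400
  C_32 = −[(0.75)(-0.05) − (-0.40)(-0.20)] = 0.1175
  C_33 = (0.75)(0.85) − (0.00)(-0.20) = 0.6375
det(I−A) = Σ_j (I−A)_1j·C_1j = (0.75)(0.4550) + (0.00)(0.1100) + (-0.40)(0.0500) = 0.32125
adj(I−A) = Cᵀ =
  [ 0.4550   0.1000   0.3400]
  [ 0.1100   0.4125   0.1175]
  [ 0.0500   0.1875   0.6375]
(I − A)⁻¹ = adj(I−A) / det(I−A) ≈
  [   1.4163     0.3113     1.0584]
  [   0.3424     1.2840     0.3658]
  [   0.1556     0.5837     1.9844]
The output multiplier for sector j is the column-j sum of the Leontief inverse (I − A)⁻¹ = adj(I−A) / det(I−A).
Column 3 of adj(I−A): (0.3400, 0.1175, 0.6375); det(I−A) = 0.32125.
m_3 = (0.3400 + 0.1175 + 0.6375) / 0.32125 = 1.095 / 0.32125 ≈ 3.409.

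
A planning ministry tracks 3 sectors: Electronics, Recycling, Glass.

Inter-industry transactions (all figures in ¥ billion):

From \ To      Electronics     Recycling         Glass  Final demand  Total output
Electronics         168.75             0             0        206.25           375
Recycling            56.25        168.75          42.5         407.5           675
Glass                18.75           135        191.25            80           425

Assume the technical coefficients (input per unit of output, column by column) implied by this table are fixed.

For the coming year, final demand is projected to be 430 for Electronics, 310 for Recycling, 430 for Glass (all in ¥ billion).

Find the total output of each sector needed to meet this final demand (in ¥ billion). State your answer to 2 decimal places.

x_1 = 781.82, x_2 = 718.24, x_3 = 1114.07

Technical coefficients a_ij = z_ij / X_j:
  a_11 = 168.75/375 = 0.45, a_21 = 56.25/375 = 0.15, a_31 = 18.75/375 = 0.05
  a_12 = 0/675 = 0.00, a_22 = 168.75/675 = 0.25, a_32 = 135/675 = 0.20
  a_13 = 0/425 = 0.00, a_23 = 42.5/425 = 0.10, a_33 = 191.25/425 = 0.45
I − A =
  [   0.55     0.00     0.00]
  [  -0.15     0.75    -0.10]
  [  -0.05    -0.20     0.55]
Cofactors of I−A, C_ij = (−1)^(i+j)·(minor ij) (rows/columns in the sector order above):
  C_11 = (0.75)(0.55) − (-0.10)(-0.20) = 0.3925
  C_12 = −[(-0.15)(0.55) − (-0.10)(-0.05)] = 0.0875
  C_13 = (-0.15)(-0.20) − (0.75)(-0.05) = 0.0675
  C_21 = −[(0.00)(0.55) − (0.00)(-0.20)] = 0.0000
  C_22 = (0.55)(0.55) − (0.00)(-0.05) = 0.3025
  C_23 = −[(0.55)(-0.20) − (0.00)(-0.05)] = 0.1100
  C_31 = (0.00)(-0.10) − (0.00)(0.75) = 0.0000
  C_32 = −[(0.55)(-0.10) − (0.00)(-0.15)] = 0.0550
  C_33 = (0.55)(0.75) − (0.00)(-0.15) = 0.4125
det(I−A) = Σ_j (I−A)_1j·C_1j = (0.55)(0.3925) + (0.00)(0.0875) + (0.00)(0.0675) = 0.215875
adj(I−A) = Cᵀ =
  [ 0.3925   0.0000   0.0000]
  [ 0.0875   0.3025   0.0550]
  [ 0.0675   0.1100   0.4125]
(I − A)⁻¹ = adj(I−A) / det(I−A) ≈
  [   1.8182     0.0000     0.0000]
  [   0.4053     1.4013     0.2548]
  [   0.3127     0.5096     1.9108]
x = (I − A)⁻¹ d = adj(I−A)·d / det(I−A), with det(I−A) = 0.215875:
  x_1 = (0.3925·430 + 0.0000·310 + 0.0000·430) / 0.215875 = 168.775 / 0.215875 ≈ 781.82
  x_2 = (0.0875·430 + 0.3025·310 + 0.0550·430) / 0.215875 = 155.05 / 0.215875 ≈ 718.24
  x_3 = (0.0675·430 + 0.1100·310 + 0.4125·430) / 0.215875 = 240.50 / 0.215875 ≈ 1114.07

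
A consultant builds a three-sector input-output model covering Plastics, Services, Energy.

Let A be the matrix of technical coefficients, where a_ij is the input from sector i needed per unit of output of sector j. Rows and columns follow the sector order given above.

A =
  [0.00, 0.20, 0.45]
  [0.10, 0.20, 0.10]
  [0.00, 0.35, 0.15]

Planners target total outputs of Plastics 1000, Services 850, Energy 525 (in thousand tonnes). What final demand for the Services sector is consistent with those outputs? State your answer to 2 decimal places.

d_2 = 527.50

I − A =
  [   1.00    -0.20    -0.45]
  [  -0.10     0.80    -0.10]
  [   0.00    -0.35     0.85]
d = (I − A) x:
  d_1 = (+1.00)·1000 + (-0.20)·850 + (-0.45)·525 = 593.75
  d_2 = (-0.10)·1000 + (+0.80)·850 + (-0.10)·525 = 527.50
  d_3 = (+0.00)·1000 + (-0.35)·850 + (+0.85)·525 = 148.75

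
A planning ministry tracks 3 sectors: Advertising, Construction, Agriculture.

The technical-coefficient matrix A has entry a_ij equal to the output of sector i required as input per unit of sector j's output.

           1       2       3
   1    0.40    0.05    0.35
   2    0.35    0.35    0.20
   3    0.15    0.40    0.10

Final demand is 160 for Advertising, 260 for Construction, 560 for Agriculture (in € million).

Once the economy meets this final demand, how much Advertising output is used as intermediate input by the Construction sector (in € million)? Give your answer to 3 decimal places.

I − A =
  [   0.60    -0.05    -0.35]
  [  -0.35     0.65    -0.20]
  [  -0.15    -0.40     0.90]
Cofactors of I−A, C_ij = (−1)^(i+j)·(minor ij) (rows/columns in the sector order above):
  C_11 = (0.65)(0.90) − (-0.20)(-0.40) = 0.5050
  C_12 = −[(-0.35)(0.90) − (-0.20)(-0.15)] = 0.3450
  C_13 = (-0.35)(-0.40) − (0.65)(-0.15) = 0.2375
  C_21 = −[(-0.05)(0.90) − (-0.35)(-0.40)] = 0.1850
  C_22 = (0.60)(0.90) − (-0.35)(-0.15) = 0.4875
  C_23 = −[(0.60)(-0.40) − (-0.05)(-0.15)] = 0.2475
  C_31 = (-0.05)(-0.20) − (-0.35)(0.65) = 0.2375
  C_32 = −[(0.60)(-0.20) − (-0.35)(-0.35)] = 0.2425
  C_33 = (0.60)(0.65) − (-0.05)(-0.35) = 0.3725
det(I−A) = Σ_j (I−A)_1j·C_1j = (0.60)(0.5050) + (-0.05)(0.3450) + (-0.35)(0.2375) = 0.202625
adj(I−A) = Cᵀ =
  [ 0.5050   0.1850   0.2375]
  [ 0.3450   0.4875   0.2425]
  [ 0.2375   0.2475   0.3725]
(I − A)⁻¹ = adj(I−A) / det(I−A) ≈
  [   2.4923     0.9130     1.1721]
  [   1.7027     2.4059     1.1968]
  [   1.1721     1.2215     1.8384]
First solve x = (I − A)⁻¹ d = adj(I−A)·d / det(I−A); in particular x_2 = (0.3450·160 + 0.4875·260 + 0.2425·560) / 0.202625 = 317.75 / 0.202625 ≈ 1568.16780.
Intermediate flow from 1 to 2: z_12 = a_12 · x_2 = 0.05 × 317.75 / 0.202625 = 15.8875 / 0.202625 ≈ 78.408.

z_12 = 78.408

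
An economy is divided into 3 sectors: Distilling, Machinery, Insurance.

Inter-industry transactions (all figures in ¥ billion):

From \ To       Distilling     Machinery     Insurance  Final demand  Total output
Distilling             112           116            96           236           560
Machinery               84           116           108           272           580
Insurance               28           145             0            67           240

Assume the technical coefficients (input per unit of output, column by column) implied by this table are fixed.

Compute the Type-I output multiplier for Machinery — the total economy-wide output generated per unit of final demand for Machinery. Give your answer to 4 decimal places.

m_2 = 2.6625

Technical coefficients a_ij = z_ij / X_j:
  a_11 = 112/560 = 0.20, a_21 = 84/560 = 0.15, a_31 = 28/560 = 0.05
  a_12 = 116/580 = 0.20, a_22 = 116/580 = 0.20, a_32 = 145/580 = 0.25
  a_13 = 96/240 = 0.40, a_23 = 108/240 = 0.45, a_33 = 0/240 = 0.00
I − A =
  [   0.80    -0.20    -0.40]
  [  -0.15     0.80    -0.45]
  [  -0.05    -0.25     1.00]
Cofactors of I−A, C_ij = (−1)^(i+j)·(minor ij) (rows/columns in the sector order above):
  C_11 = (0.80)(1.00) − (-0.45)(-0.25) = 0.6875
  C_12 = −[(-0.15)(1.00) − (-0.45)(-0.05)] = 0.1725
  C_13 = (-0.15)(-0.25) − (0.80)(-0.05) = 0.0775
  C_21 = −[(-0.20)(1.00) − (-0.40)(-0.25)] = 0.3000
  C_22 = (0.80)(1.00) − (-0.40)(-0.05) = 0.7800
  C_23 = −[(0.80)(-0.25) − (-0.20)(-0.05)] = 0.2100
  C_31 = (-0.20)(-0.45) − (-0.40)(0.80) = 0.4100
  C_32 = −[(0.80)(-0.45) − (-0.40)(-0.15)] = 0.4200
  C_33 = (0.80)(0.80) − (-0.20)(-0.15) = 0.6100
det(I−A) = Σ_j (I−A)_1j·C_1j = (0.80)(0.6875) + (-0.20)(0.1725) + (-0.40)(0.0775) = 0.4845
adj(I−A) = Cᵀ =
  [ 0.6875   0.3000   0.4100]
  [ 0.1725   0.7800   0.4200]
  [ 0.0775   0.2100   0.6100]
(I − A)⁻¹ = adj(I−A) / det(I−A) ≈
  [   1.41899     0.61920     0.84623]
  [   0.35604     1.60991     0.86687]
  [   0.15996     0.43344     1.25903]
The output multiplier for sector j is the column-j sum of the Leontief inverse (I − A)⁻¹ = adj(I−A) / det(I−A).
Column 2 of adj(I−A): (0.3000, 0.7800, 0.2100); det(I−A) = 0.4845.
m_2 = (0.3000 + 0.7800 + 0.2100) / 0.4845 = 1.29 / 0.4845 ≈ 2.6625.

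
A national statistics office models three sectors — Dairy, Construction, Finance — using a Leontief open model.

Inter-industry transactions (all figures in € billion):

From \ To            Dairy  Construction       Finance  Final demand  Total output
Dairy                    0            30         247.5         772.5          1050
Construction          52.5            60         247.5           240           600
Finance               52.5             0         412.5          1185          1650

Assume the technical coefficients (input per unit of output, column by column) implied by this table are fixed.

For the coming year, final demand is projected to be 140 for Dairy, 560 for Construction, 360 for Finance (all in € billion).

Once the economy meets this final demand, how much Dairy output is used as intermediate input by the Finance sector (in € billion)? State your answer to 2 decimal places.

z_DF = 74.50

Technical coefficients a_ij = z_ij / X_j:
  a_DD = 0/1050 = 0.00, a_CD = 52.5/1050 = 0.05, a_FD = 52.5/1050 = 0.05
  a_DC = 30/600 = 0.05, a_CC = 60/600 = 0.10, a_FC = 0/600 = 0.00
  a_DF = 247.5/1650 = 0.15, a_CF = 247.5/1650 = 0.15, a_FF = 412.5/1650 = 0.25
I − A =
  [   1.00    -0.05    -0.15]
  [  -0.05     0.90    -0.15]
  [  -0.05     0.00     0.75]
Cofactors of I−A, C_ij = (−1)^(i+j)·(minor ij) (rows/columns in the sector order above):
  C_11 = (0.90)(0.75) − (-0.15)(0.00) = 0.6750
  C_12 = −[(-0.05)(0.75) − (-0.15)(-0.05)] = 0.0450
  C_13 = (-0.05)(0.00) − (0.90)(-0.05) = 0.0450
  C_21 = −[(-0.05)(0.75) − (-0.15)(0.00)] = 0.0375
  C_22 = (1.00)(0.75) − (-0.15)(-0.05) = 0.7425
  C_23 = −[(1.00)(0.00) − (-0.05)(-0.05)] = 0.0025
  C_31 = (-0.05)(-0.15) − (-0.15)(0.90) = 0.1425
  C_32 = −[(1.00)(-0.15) − (-0.15)(-0.05)] = 0.1575
  C_33 = (1.00)(0.90) − (-0.05)(-0.05) = 0.8975
det(I−A) = Σ_j (I−A)_1j·C_1j = (1.00)(0.6750) + (-0.05)(0.0450) + (-0.15)(0.0450) = 0.6660
adj(I−A) = Cᵀ =
  [ 0.6750   0.0375   0.1425]
  [ 0.0450   0.7425   0.1575]
  [ 0.0450   0.0025   0.8975]
(I − A)⁻¹ = adj(I−A) / det(I−A) ≈
  [   1.0135     0.0563     0.2140]
  [   0.0676     1.1149     0.2365]
  [   0.0676     0.0038     1.3476]
First solve x = (I − A)⁻¹ d = adj(I−A)·d / det(I−A); in particular x_F = (0.0450·140 + 0.0025·560 + 0.8975·360) / 0.6660 = 330.80 / 0.6660 ≈ 496.6967.
Intermediate flow from D to F: z_DF = a_DF · x_F = 0.15 × 330.80 / 0.6660 = 49.62 / 0.6660 ≈ 74.50.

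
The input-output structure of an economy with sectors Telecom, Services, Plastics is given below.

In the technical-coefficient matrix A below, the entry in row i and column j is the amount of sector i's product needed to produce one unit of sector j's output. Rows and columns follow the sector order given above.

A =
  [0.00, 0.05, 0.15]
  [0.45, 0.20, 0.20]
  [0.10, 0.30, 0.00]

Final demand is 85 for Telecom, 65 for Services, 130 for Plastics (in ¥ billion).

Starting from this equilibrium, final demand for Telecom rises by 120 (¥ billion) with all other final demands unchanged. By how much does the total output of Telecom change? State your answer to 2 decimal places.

Δx_1 = 129.78

I − A =
  [   1.00    -0.05    -0.15]
  [  -0.45     0.80    -0.20]
  [  -0.10    -0.30     1.00]
Cofactors of I−A, C_ij = (−1)^(i+j)·(minor ij) (rows/columns in the sector order above):
  C_11 = (0.80)(1.00) − (-0.20)(-0.30) = 0.7400
  C_12 = −[(-0.45)(1.00) − (-0.20)(-0.10)] = 0.4700
  C_13 = (-0.45)(-0.30) − (0.80)(-0.10) = 0.2150
  C_21 = −[(-0.05)(1.00) − (-0.15)(-0.30)] = 0.0950
  C_22 = (1.00)(1.00) − (-0.15)(-0.10) = 0.9850
  C_23 = −[(1.00)(-0.30) − (-0.05)(-0.10)] = 0.3050
  C_31 = (-0.05)(-0.20) − (-0.15)(0.80) = 0.1300
  C_32 = −[(1.00)(-0.20) − (-0.15)(-0.45)] = 0.2675
  C_33 = (1.00)(0.80) − (-0.05)(-0.45) = 0.7775
det(I−A) = Σ_j (I−A)_1j·C_1j = (1.00)(0.7400) + (-0.05)(0.4700) + (-0.15)(0.2150) = 0.68425
adj(I−A) = Cᵀ =
  [ 0.7400   0.0950   0.1300]
  [ 0.4700   0.9850   0.2675]
  [ 0.2150   0.3050   0.7775]
(I − A)⁻¹ = adj(I−A) / det(I−A) ≈
  [   1.0815     0.1388     0.1900]
  [   0.6869     1.4395     0.3909]
  [   0.3142     0.4457     1.1363]
Δx = (I − A)⁻¹ Δd with Δd having +120 in the Telecom component and 0 elsewhere.
So Δx_1 = L_11 · (+120), where L_11 = adj(I−A)_11 / det(I−A) = 0.7400 / 0.68425.
Δx_1 = 0.7400 × (+120) / 0.68425 = 88.80 / 0.68425 ≈ 129.78.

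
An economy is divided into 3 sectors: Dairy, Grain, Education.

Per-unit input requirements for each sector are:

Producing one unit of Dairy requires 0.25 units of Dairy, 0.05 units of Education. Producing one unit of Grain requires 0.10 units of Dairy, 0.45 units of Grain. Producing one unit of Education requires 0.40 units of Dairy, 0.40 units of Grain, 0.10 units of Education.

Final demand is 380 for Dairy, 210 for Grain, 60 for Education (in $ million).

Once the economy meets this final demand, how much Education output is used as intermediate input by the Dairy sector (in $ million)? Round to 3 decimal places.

z_ED = 31.068

I − A =
  [   0.75    -0.10    -0.40]
  [   0.00     0.55    -0.40]
  [  -0.05     0.00     0.90]
Cofactors of I−A, C_ij = (−1)^(i+j)·(minor ij) (rows/columns in the sector order above):
  C_11 = (0.55)(0.90) − (-0.40)(0.00) = 0.4950
  C_12 = −[(0.00)(0.90) − (-0.40)(-0.05)] = 0.0200
  C_13 = (0.00)(0.00) − (0.55)(-0.05) = 0.0275
  C_21 = −[(-0.10)(0.90) − (-0.40)(0.00)] = 0.0900
  C_22 = (0.75)(0.90) − (-0.40)(-0.05) = 0.6550
  C_23 = −[(0.75)(0.00) − (-0.10)(-0.05)] = 0.0050
  C_31 = (-0.10)(-0.40) − (-0.40)(0.55) = 0.2600
  C_32 = −[(0.75)(-0.40) − (-0.40)(0.00)] = 0.3000
  C_33 = (0.75)(0.55) − (-0.10)(0.00) = 0.4125
det(I−A) = Σ_j (I−A)_1j·C_1j = (0.75)(0.4950) + (-0.10)(0.0200) + (-0.40)(0.0275) = 0.35825
adj(I−A) = Cᵀ =
  [ 0.4950   0.0900   0.2600]
  [ 0.0200   0.6550   0.3000]
  [ 0.0275   0.0050   0.4125]
(I − A)⁻¹ = adj(I−A) / det(I−A) ≈
  [   1.3817     0.2512     0.7258]
  [   0.0558     1.8283     0.8374]
  [   0.0768     0.0140     1.1514]
First solve x = (I − A)⁻¹ d = adj(I−A)·d / det(I−A); in particular x_D = (0.4950·380 + 0.0900·210 + 0.2600·60) / 0.35825 = 222.60 / 0.35825 ≈ 621.35380.
Intermediate flow from E to D: z_ED = a_ED · x_D = 0.05 × 222.60 / 0.35825 = 11.13 / 0.35825 ≈ 31.068.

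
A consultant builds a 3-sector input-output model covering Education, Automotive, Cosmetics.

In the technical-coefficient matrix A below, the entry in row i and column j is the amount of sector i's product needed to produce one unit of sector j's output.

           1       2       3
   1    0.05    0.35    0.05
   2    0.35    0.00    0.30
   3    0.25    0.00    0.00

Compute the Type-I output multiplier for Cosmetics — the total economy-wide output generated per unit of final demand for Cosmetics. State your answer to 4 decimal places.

I − A =
  [   0.95    -0.35    -0.05]
  [  -0.35     1.00    -0.30]
  [  -0.25     0.00     1.00]
Cofactors of I−A, C_ij = (−1)^(i+j)·(minor ij) (rows/columns in the sector order above):
  C_11 = (1.00)(1.00) − (-0.30)(0.00) = 1.0000
  C_12 = −[(-0.35)(1.00) − (-0.30)(-0.25)] = 0.4250
  C_13 = (-0.35)(0.00) − (1.00)(-0.25) = 0.2500
  C_21 = −[(-0.35)(1.00) − (-0.05)(0.00)] = 0.3500
  C_22 = (0.95)(1.00) − (-0.05)(-0.25) = 0.9375
  C_23 = −[(0.95)(0.00) − (-0.35)(-0.25)] = 0.0875
  C_31 = (-0.35)(-0.30) − (-0.05)(1.00) = 0.1550
  C_32 = −[(0.95)(-0.30) − (-0.05)(-0.35)] = 0.3025
  C_33 = (0.95)(1.00) − (-0.35)(-0.35) = 0.8275
det(I−A) = Σ_j (I−A)_1j·C_1j = (0.95)(1.0000) + (-0.35)(0.4250) + (-0.05)(0.2500) = 0.78875
adj(I−A) = Cᵀ =
  [ 1.0000   0.3500   0.1550]
  [ 0.4250   0.9375   0.3025]
  [ 0.2500   0.0875   0.8275]
(I − A)⁻¹ = adj(I−A) / det(I−A) ≈
  [   1.26783     0.44374     0.19651]
  [   0.53883     1.18859     0.38352]
  [   0.31696     0.11094     1.04913]
The output multiplier for sector j is the column-j sum of the Leontief inverse (I − A)⁻¹ = adj(I−A) / det(I−A).
Column 3 of adj(I−A): (0.1550, 0.3025, 0.8275); det(I−A) = 0.78875.
m_3 = (0.1550 + 0.3025 + 0.8275) / 0.78875 = 1.285 / 0.78875 ≈ 1.6292.

m_3 = 1.6292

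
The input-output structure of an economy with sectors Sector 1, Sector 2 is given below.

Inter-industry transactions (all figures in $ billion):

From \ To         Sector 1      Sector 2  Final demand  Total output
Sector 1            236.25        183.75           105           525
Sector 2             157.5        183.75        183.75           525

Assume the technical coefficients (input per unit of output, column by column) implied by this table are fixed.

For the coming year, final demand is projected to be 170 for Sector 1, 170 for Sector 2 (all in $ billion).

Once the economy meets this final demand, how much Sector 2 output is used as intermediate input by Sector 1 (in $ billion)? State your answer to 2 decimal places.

z_21 = 201.98

Technical coefficients a_ij = z_ij / X_j:
  a_11 = 236.25/525 = 0.45, a_21 = 157.5/525 = 0.30
  a_12 = 183.75/525 = 0.35, a_22 = 183.75/525 = 0.35
I − A =
  [   0.55    -0.35]
  [  -0.30     0.65]
det(I−A) = (0.55)(0.65) − (-0.35)(-0.30) = 0.2525
adj(I−A) = [[0.65, 0.35], [0.30, 0.55]]
(I − A)⁻¹ = adj(I−A) / det(I−A) ≈
  [   2.5743     1.3861]
  [   1.1881     2.1782]
First solve x = (I − A)⁻¹ d = adj(I−A)·d / det(I−A); in particular x_1 = (0.65·170 + 0.35·170) / 0.2525 = 170.00 / 0.2525 ≈ 673.2673.
Intermediate flow from 2 to 1: z_21 = a_21 · x_1 = 0.30 × 170.00 / 0.2525 = 51.00 / 0.2525 ≈ 201.98.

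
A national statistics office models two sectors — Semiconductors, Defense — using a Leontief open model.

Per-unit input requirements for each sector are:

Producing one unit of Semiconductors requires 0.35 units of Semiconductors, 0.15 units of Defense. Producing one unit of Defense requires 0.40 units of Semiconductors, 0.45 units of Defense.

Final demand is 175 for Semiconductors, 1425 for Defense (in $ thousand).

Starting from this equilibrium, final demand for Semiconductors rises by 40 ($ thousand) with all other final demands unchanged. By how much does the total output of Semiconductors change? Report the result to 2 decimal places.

Δx_S = 73.95

I − A =
  [   0.65    -0.40]
  [  -0.15     0.55]
det(I−A) = (0.65)(0.55) − (-0.40)(-0.15) = 0.2975
adj(I−A) = [[0.55, 0.40], [0.15, 0.65]]
(I − A)⁻¹ = adj(I−A) / det(I−A) ≈
  [   1.8487     1.3445]
  [   0.5042     2.1849]
Δx = (I − A)⁻¹ Δd with Δd having +40 in the Semiconductors component and 0 elsewhere.
So Δx_S = L_SS · (+40), where L_SS = adj(I−A)_SS / det(I−A) = 0.55 / 0.2975.
Δx_S = 0.55 × (+40) / 0.2975 = 22.00 / 0.2975 ≈ 73.95.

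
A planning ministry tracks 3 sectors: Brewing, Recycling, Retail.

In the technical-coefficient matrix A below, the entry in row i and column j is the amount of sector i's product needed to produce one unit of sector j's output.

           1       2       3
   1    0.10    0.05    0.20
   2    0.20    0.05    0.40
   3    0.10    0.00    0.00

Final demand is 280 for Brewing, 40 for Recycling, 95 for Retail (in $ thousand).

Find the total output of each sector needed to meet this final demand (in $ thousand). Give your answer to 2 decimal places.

I − A =
  [   0.90    -0.05    -0.20]
  [  -0.20     0.95    -0.40]
  [  -0.10     0.00     1.00]
Cofactors of I−A, C_ij = (−1)^(i+j)·(minor ij) (rows/columns in the sector order above):
  C_11 = (0.95)(1.00) − (-0.40)(0.00) = 0.9500
  C_12 = −[(-0.20)(1.00) − (-0.40)(-0.10)] = 0.2400
  C_13 = (-0.20)(0.00) − (0.95)(-0.10) = 0.0950
  C_21 = −[(-0.05)(1.00) − (-0.20)(0.00)] = 0.0500
  C_22 = (0.90)(1.00) − (-0.20)(-0.10) = 0.8800
  C_23 = −[(0.90)(0.00) − (-0.05)(-0.10)] = 0.0050
  C_31 = (-0.05)(-0.40) − (-0.20)(0.95) = 0.2100
  C_32 = −[(0.90)(-0.40) − (-0.20)(-0.20)] = 0.4000
  C_33 = (0.90)(0.95) − (-0.05)(-0.20) = 0.8450
det(I−A) = Σ_j (I−A)_1j·C_1j = (0.90)(0.9500) + (-0.05)(0.2400) + (-0.20)(0.0950) = 0.8240
adj(I−A) = Cᵀ =
  [ 0.9500   0.0500   0.2100]
  [ 0.2400   0.8800   0.4000]
  [ 0.0950   0.0050   0.8450]
(I − A)⁻¹ = adj(I−A) / det(I−A) ≈
  [   1.1529     0.0607     0.2549]
  [   0.2913     1.0680     0.4854]
  [   0.1153     0.0061     1.0255]
x = (I − A)⁻¹ d = adj(I−A)·d / det(I−A), with det(I−A) = 0.8240:
  x_1 = (0.9500·280 + 0.0500·40 + 0.2100·95) / 0.8240 = 287.95 / 0.8240 ≈ 349.45
  x_2 = (0.2400·280 + 0.8800·40 + 0.4000·95) / 0.8240 = 140.40 / 0.8240 ≈ 170.39
  x_3 = (0.0950·280 + 0.0050·40 + 0.8450·95) / 0.8240 = 107.075 / 0.8240 ≈ 129.95

x_1 = 349.45, x_2 = 170.39, x_3 = 129.95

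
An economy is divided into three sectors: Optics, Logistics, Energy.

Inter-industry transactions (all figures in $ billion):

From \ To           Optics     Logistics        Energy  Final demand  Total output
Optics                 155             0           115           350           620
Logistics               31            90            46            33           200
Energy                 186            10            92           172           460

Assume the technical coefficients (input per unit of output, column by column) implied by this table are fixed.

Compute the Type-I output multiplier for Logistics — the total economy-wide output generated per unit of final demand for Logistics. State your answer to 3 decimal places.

Technical coefficients a_ij = z_ij / X_j:
  a_11 = 155/620 = 0.25, a_21 = 31/620 = 0.05, a_31 = 186/620 = 0.30
  a_12 = 0/200 = 0.00, a_22 = 90/200 = 0.45, a_32 = 10/200 = 0.05
  a_13 = 115/460 = 0.25, a_23 = 46/460 = 0.10, a_33 = 92/460 = 0.20
I − A =
  [   0.75     0.00    -0.25]
  [  -0.05     0.55    -0.10]
  [  -0.30    -0.05     0.80]
Cofactors of I−A, C_ij = (−1)^(i+j)·(minor ij) (rows/columns in the sector order above):
  C_11 = (0.55)(0.80) − (-0.10)(-0.05) = 0.4350
  C_12 = −[(-0.05)(0.80) − (-0.10)(-0.30)] = 0.0700
  C_13 = (-0.05)(-0.05) − (0.55)(-0.30) = 0.1675
  C_21 = −[(0.00)(0.80) − (-0.25)(-0.05)] = 0.0125
  C_22 = (0.75)(0.80) − (-0.25)(-0.30) = 0.5250
  C_23 = −[(0.75)(-0.05) − (0.00)(-0.30)] = 0.0375
  C_31 = (0.00)(-0.10) − (-0.25)(0.55) = 0.1375
  C_32 = −[(0.75)(-0.10) − (-0.25)(-0.05)] = 0.0875
  C_33 = (0.75)(0.55) − (0.00)(-0.05) = 0.4125
det(I−A) = Σ_j (I−A)_1j·C_1j = (0.75)(0.4350) + (0.00)(0.0700) + (-0.25)(0.1675) = 0.284375
adj(I−A) = Cᵀ =
  [ 0.4350   0.0125   0.1375]
  [ 0.0700   0.5250   0.0875]
  [ 0.1675   0.0375   0.4125]
(I − A)⁻¹ = adj(I−A) / det(I−A) ≈
  [   1.5297     0.0440     0.4835]
  [   0.2462     1.8462     0.3077]
  [   0.5890     0.1319     1.4505]
The output multiplier for sector j is the column-j sum of the Leontief inverse (I − A)⁻¹ = adj(I−A) / det(I−A).
Column 2 of adj(I−A): (0.0125, 0.5250, 0.0375); det(I−A) = 0.284375.
m_2 = (0.0125 + 0.5250 + 0.0375) / 0.284375 = 0.575 / 0.284375 ≈ 2.022.

m_2 = 2.022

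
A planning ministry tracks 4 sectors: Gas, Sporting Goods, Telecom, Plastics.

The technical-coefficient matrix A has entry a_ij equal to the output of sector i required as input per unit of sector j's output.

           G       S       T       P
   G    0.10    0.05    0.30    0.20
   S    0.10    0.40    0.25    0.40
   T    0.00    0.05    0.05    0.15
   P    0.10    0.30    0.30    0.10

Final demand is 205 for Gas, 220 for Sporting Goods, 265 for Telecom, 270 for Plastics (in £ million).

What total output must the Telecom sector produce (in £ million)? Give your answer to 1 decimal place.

x_T = 508.6

I − A =
  [   0.90    -0.05    -0.30    -0.20]
  [  -0.10     0.60    -0.25    -0.40]
  [   0.00    -0.05     0.95    -0.15]
  [  -0.10    -0.30    -0.30     0.90]
Compute the cofactors C_ij = (−1)^(i+j)·(3×3 minor ij) of I−A; the adjugate is their transpose:
adj(I−A) = Cᵀ =
  [ 0.343500   0.127500   0.194250   0.165375]
  [ 0.122750   0.705500   0.350500   0.399250]
  [ 0.020000   0.080750   0.353500   0.099250]
  [ 0.085750   0.276250   0.256250   0.495500]
det(I−A) = Σ_j (I−A)_1j·C_1j = (0.90)(0.343500) + (-0.05)(0.122750) + (-0.30)(0.020000) + (-0.20)(0.085750) = 0.2798625
(I − A)⁻¹ = adj(I−A) / det(I−A) ≈
  [   1.2274     0.4556     0.6941     0.5909]
  [   0.4386     2.5209     1.2524     1.4266]
  [   0.0715     0.2885     1.2631     0.3546]
  [   0.3064     0.9871     0.9156     1.7705]
x = (I − A)⁻¹ d = adj(I−A)·d / det(I−A), with det(I−A) = 0.2798625:
  x_G = (0.343500·205 + 0.127500·220 + 0.194250·265 + 0.165375·270) / 0.2798625 = 194.595 / 0.2798625 ≈ 695.3
  x_S = (0.122750·205 + 0.705500·220 + 0.350500·265 + 0.399250·270) / 0.2798625 = 381.05375 / 0.2798625 ≈ 1361.6
  x_T = (0.020000·205 + 0.080750·220 + 0.353500·265 + 0.099250·270) / 0.2798625 = 142.34 / 0.2798625 ≈ 508.6
  x_P = (0.085750·205 + 0.276250·220 + 0.256250·265 + 0.495500·270) / 0.2798625 = 280.045 / 0.2798625 ≈ 1000.7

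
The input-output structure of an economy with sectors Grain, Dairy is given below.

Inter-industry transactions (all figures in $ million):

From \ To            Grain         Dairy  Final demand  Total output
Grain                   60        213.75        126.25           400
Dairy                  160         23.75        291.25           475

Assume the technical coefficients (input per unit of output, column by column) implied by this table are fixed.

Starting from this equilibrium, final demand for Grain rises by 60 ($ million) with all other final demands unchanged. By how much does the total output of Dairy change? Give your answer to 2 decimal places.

Technical coefficients a_ij = z_ij / X_j:
  a_GG = 60/400 = 0.15, a_DG = 160/400 = 0.40
  a_GD = 213.75/475 = 0.45, a_DD = 23.75/475 = 0.05
I − A =
  [   0.85    -0.45]
  [  -0.40     0.95]
det(I−A) = (0.85)(0.95) − (-0.45)(-0.40) = 0.6275
adj(I−A) = [[0.95, 0.45], [0.40, 0.85]]
(I − A)⁻¹ = adj(I−A) / det(I−A) ≈
  [   1.5139     0.7171]
  [   0.6375     1.3546]
Δx = (I − A)⁻¹ Δd with Δd having +60 in the Grain component and 0 elsewhere.
So Δx_D = L_DG · (+60), where L_DG = adj(I−A)_DG / det(I−A) = 0.40 / 0.6275.
Δx_D = 0.40 × (+60) / 0.6275 = 24.00 / 0.6275 ≈ 38.25.

Δx_D = 38.25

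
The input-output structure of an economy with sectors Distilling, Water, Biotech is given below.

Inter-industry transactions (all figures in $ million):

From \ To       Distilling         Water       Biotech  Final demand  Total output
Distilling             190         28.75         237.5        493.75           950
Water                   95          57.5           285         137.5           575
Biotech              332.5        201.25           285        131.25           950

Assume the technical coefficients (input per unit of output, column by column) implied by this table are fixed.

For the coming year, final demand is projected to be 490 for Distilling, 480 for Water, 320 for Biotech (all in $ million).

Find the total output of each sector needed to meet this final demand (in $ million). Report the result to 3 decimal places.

x_1 = 1213.436, x_2 = 1227.336, x_3 = 1677.529

Technical coefficients a_ij = z_ij / X_j:
  a_11 = 190/950 = 0.20, a_21 = 95/950 = 0.10, a_31 = 332.5/950 = 0.35
  a_12 = 28.75/575 = 0.05, a_22 = 57.5/575 = 0.10, a_32 = 201.25/575 = 0.35
  a_13 = 237.5/950 = 0.25, a_23 = 285/950 = 0.30, a_33 = 285/950 = 0.30
I − A =
  [   0.80    -0.05    -0.25]
  [  -0.10     0.90    -0.30]
  [  -0.35    -0.35     0.70]
Cofactors of I−A, C_ij = (−1)^(i+j)·(minor ij) (rows/columns in the sector order above):
  C_11 = (0.90)(0.70) − (-0.30)(-0.35) = 0.5250
  C_12 = −[(-0.10)(0.70) − (-0.30)(-0.35)] = 0.1750
  C_13 = (-0.10)(-0.35) − (0.90)(-0.35) = 0.3500
  C_21 = −[(-0.05)(0.70) − (-0.25)(-0.35)] = 0.1225
  C_22 = (0.80)(0.70) − (-0.25)(-0.35) = 0.4725
  C_23 = −[(0.80)(-0.35) − (-0.05)(-0.35)] = 0.2975
  C_31 = (-0.05)(-0.30) − (-0.25)(0.90) = 0.2400
  C_32 = −[(0.80)(-0.30) − (-0.25)(-0.10)] = 0.2650
  C_33 = (0.80)(0.90) − (-0.05)(-0.10) = 0.7150
det(I−A) = Σ_j (I−A)_1j·C_1j = (0.80)(0.5250) + (-0.05)(0.1750) + (-0.25)(0.3500) = 0.32375
adj(I−A) = Cᵀ =
  [ 0.5250   0.1225   0.2400]
  [ 0.1750   0.4725   0.2650]
  [ 0.3500   0.2975   0.7150]
(I − A)⁻¹ = adj(I−A) / det(I−A) ≈
  [   1.6216     0.3784     0.7413]
  [   0.5405     1.4595     0.8185]
  [   1.0811     0.9189     2.2085]
x = (I − A)⁻¹ d = adj(I−A)·d / det(I−A), with det(I−A) = 0.32375:
  x_1 = (0.5250·490 + 0.1225·480 + 0.2400·320) / 0.32375 = 392.85 / 0.32375 ≈ 1213.436
  x_2 = (0.1750·490 + 0.4725·480 + 0.2650·320) / 0.32375 = 397.35 / 0.32375 ≈ 1227.336
  x_3 = (0.3500·490 + 0.2975·480 + 0.7150·320) / 0.32375 = 543.10 / 0.32375 ≈ 1677.529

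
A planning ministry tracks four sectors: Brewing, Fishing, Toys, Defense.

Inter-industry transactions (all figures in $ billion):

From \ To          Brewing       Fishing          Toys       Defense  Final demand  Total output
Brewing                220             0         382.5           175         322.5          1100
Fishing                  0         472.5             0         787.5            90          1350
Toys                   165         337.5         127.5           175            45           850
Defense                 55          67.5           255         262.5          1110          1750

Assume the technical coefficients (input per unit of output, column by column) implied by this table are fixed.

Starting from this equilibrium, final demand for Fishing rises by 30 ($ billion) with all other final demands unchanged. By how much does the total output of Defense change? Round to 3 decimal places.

Technical coefficients a_ij = z_ij / X_j:
  a_11 = 220/1100 = 0.20, a_21 = 0/1100 = 0.00, a_31 = 165/1100 = 0.15, a_41 = 55/1100 = 0.05
  a_12 = 0/1350 = 0.00, a_22 = 472.5/1350 = 0.35, a_32 = 337.5/1350 = 0.25, a_42 = 67.5/1350 = 0.05
  a_13 = 382.5/850 = 0.45, a_23 = 0/850 = 0.00, a_33 = 127.5/850 = 0.15, a_43 = 255/850 = 0.30
  a_14 = 175/1750 = 0.10, a_24 = 787.5/1750 = 0.45, a_34 = 175/1750 = 0.10, a_44 = 262.5/1750 = 0.15
I − A =
  [   0.80     0.00    -0.45    -0.10]
  [   0.00     0.65     0.00    -0.45]
  [  -0.15    -0.25     0.85    -0.10]
  [  -0.05    -0.05    -0.30     0.85]
Compute the cofactors C_ij = (−1)^(i+j)·(3×3 minor ij) of I−A; the adjugate is their transpose:
adj(I−A) = Cᵀ =
  [ 0.397250   0.109625   0.258000   0.135125]
  [ 0.039375   0.485625   0.118125   0.275625]
  [ 0.088375   0.173500   0.420750   0.151750]
  [ 0.056875   0.096250   0.170625   0.398125]
det(I−A) = Σ_j (I−A)_1j·C_1j = (0.80)(0.397250) + (0.00)(0.039375) + (-0.45)(0.088375) + (-0.10)(0.056875) = 0.27234375
(I − A)⁻¹ = adj(I−A) / det(I−A) ≈
  [   1.4586     0.4025     0.9473     0.4962]
  [   0.1446     1.7831     0.4337     1.0120]
  [   0.3245     0.6371     1.5449     0.5572]
  [   0.2088     0.3534     0.6265     1.4618]
Δx = (I − A)⁻¹ Δd with Δd having +30 in the Fishing component and 0 elsewhere.
So Δx_4 = L_42 · (+30), where L_42 = adj(I−A)_42 / det(I−A) = 0.096250 / 0.27234375.
Δx_4 = 0.096250 × (+30) / 0.27234375 = 2.8875 / 0.27234375 ≈ 10.602.

Δx_4 = 10.602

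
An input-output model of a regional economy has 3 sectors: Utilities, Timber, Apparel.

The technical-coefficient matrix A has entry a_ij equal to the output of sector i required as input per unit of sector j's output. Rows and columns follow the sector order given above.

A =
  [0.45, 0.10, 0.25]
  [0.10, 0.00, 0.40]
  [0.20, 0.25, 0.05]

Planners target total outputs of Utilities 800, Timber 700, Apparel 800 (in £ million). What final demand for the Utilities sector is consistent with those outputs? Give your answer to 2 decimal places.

I − A =
  [   0.55    -0.10    -0.25]
  [  -0.10     1.00    -0.40]
  [  -0.20    -0.25     0.95]
d = (I − A) x:
  d_U = (+0.55)·800 + (-0.10)·700 + (-0.25)·800 = 170.00
  d_T = (-0.10)·800 + (+1.00)·700 + (-0.40)·800 = 300.00
  d_A = (-0.20)·800 + (-0.25)·700 + (+0.95)·800 = 425.00

d_U = 170.00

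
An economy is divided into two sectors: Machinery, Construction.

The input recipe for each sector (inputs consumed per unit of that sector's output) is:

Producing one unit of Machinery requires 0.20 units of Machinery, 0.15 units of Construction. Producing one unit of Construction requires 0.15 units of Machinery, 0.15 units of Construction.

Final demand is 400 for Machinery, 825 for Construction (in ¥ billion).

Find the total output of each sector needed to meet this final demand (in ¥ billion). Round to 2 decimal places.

x_M = 705.32, x_C = 1095.06

I − A =
  [   0.80    -0.15]
  [  -0.15     0.85]
det(I−A) = (0.80)(0.85) − (-0.15)(-0.15) = 0.6575
adj(I−A) = [[0.85, 0.15], [0.15, 0.80]]
(I − A)⁻¹ = adj(I−A) / det(I−A) ≈
  [   1.2928     0.2281]
  [   0.2281     1.2167]
x = (I − A)⁻¹ d = adj(I−A)·d / det(I−A), with det(I−A) = 0.6575:
  x_M = (0.85·400 + 0.15·825) / 0.6575 = 463.75 / 0.6575 ≈ 705.32
  x_C = (0.15·400 + 0.80·825) / 0.6575 = 720.00 / 0.6575 ≈ 1095.06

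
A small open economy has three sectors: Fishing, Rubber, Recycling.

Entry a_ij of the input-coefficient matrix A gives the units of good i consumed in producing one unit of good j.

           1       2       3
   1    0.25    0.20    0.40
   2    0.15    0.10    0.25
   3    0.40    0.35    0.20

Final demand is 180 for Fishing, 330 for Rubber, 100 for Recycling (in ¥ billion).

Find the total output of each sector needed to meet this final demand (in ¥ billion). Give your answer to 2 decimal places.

I − A =
  [   0.75    -0.20    -0.40]
  [  -0.15     0.90    -0.25]
  [  -0.40    -0.35     0.80]
Cofactors of I−A, C_ij = (−1)^(i+j)·(minor ij) (rows/columns in the sector order above):
  C_11 = (0.90)(0.80) − (-0.25)(-0.35) = 0.6325
  C_12 = −[(-0.15)(0.80) − (-0.25)(-0.40)] = 0.2200
  C_13 = (-0.15)(-0.35) − (0.90)(-0.40) = 0.4125
  C_21 = −[(-0.20)(0.80) − (-0.40)(-0.35)] = 0.3000
  C_22 = (0.75)(0.80) − (-0.40)(-0.40) = 0.4400
  C_23 = −[(0.75)(-0.35) − (-0.20)(-0.40)] = 0.3425
  C_31 = (-0.20)(-0.25) − (-0.40)(0.90) = 0.4100
  C_32 = −[(0.75)(-0.25) − (-0.40)(-0.15)] = 0.2475
  C_33 = (0.75)(0.90) − (-0.20)(-0.15) = 0.6450
det(I−A) = Σ_j (I−A)_1j·C_1j = (0.75)(0.6325) + (-0.20)(0.2200) + (-0.40)(0.4125) = 0.265375
adj(I−A) = Cᵀ =
  [ 0.6325   0.3000   0.4100]
  [ 0.2200   0.4400   0.2475]
  [ 0.4125   0.3425   0.6450]
(I − A)⁻¹ = adj(I−A) / det(I−A) ≈
  [   2.3834     1.1305     1.5450]
  [   0.8290     1.6580     0.9326]
  [   1.5544     1.2906     2.4305]
x = (I − A)⁻¹ d = adj(I−A)·d / det(I−A), with det(I−A) = 0.265375:
  x_1 = (0.6325·180 + 0.3000·330 + 0.4100·100) / 0.265375 = 253.85 / 0.265375 ≈ 956.57
  x_2 = (0.2200·180 + 0.4400·330 + 0.2475·100) / 0.265375 = 209.55 / 0.265375 ≈ 789.64
  x_3 = (0.4125·180 + 0.3425·330 + 0.6450·100) / 0.265375 = 251.775 / 0.265375 ≈ 948.75

x_1 = 956.57, x_2 = 789.64, x_3 = 948.75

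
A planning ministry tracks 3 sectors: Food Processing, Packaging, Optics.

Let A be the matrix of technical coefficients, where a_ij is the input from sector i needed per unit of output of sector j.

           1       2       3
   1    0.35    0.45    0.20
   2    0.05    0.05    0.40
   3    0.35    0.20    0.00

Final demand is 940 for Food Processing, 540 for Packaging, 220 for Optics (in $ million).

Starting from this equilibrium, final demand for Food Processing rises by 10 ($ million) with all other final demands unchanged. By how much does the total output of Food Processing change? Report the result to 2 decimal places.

Δx_1 = 21.14

I − A =
  [   0.65    -0.45    -0.20]
  [  -0.05     0.95    -0.40]
  [  -0.35    -0.20     1.00]
Cofactors of I−A, C_ij = (−1)^(i+j)·(minor ij) (rows/columns in the sector order above):
  C_11 = (0.95)(1.00) − (-0.40)(-0.20) = 0.8700
  C_12 = −[(-0.05)(1.00) − (-0.40)(-0.35)] = 0.1900
  C_13 = (-0.05)(-0.20) − (0.95)(-0.35) = 0.3425
  C_21 = −[(-0.45)(1.00) − (-0.20)(-0.20)] = 0.4900
  C_22 = (0.65)(1.00) − (-0.20)(-0.35) = 0.5800
  C_23 = −[(0.65)(-0.20) − (-0.45)(-0.35)] = 0.2875
  C_31 = (-0.45)(-0.40) − (-0.20)(0.95) = 0.3700
  C_32 = −[(0.65)(-0.40) − (-0.20)(-0.05)] = 0.2700
  C_33 = (0.65)(0.95) − (-0.45)(-0.05) = 0.5950
det(I−A) = Σ_j (I−A)_1j·C_1j = (0.65)(0.8700) + (-0.45)(0.1900) + (-0.20)(0.3425) = 0.4115
adj(I−A) = Cᵀ =
  [ 0.8700   0.4900   0.3700]
  [ 0.1900   0.5800   0.2700]
  [ 0.3425   0.2875   0.5950]
(I − A)⁻¹ = adj(I−A) / det(I−A) ≈
  [   2.1142     1.1908     0.8991]
  [   0.4617     1.4095     0.6561]
  [   0.8323     0.6987     1.4459]
Δx = (I − A)⁻¹ Δd with Δd having +10 in the Food Processing component and 0 elsewhere.
So Δx_1 = L_11 · (+10), where L_11 = adj(I−A)_11 / det(I−A) = 0.8700 / 0.4115.
Δx_1 = 0.8700 × (+10) / 0.4115 = 8.70 / 0.4115 ≈ 21.14.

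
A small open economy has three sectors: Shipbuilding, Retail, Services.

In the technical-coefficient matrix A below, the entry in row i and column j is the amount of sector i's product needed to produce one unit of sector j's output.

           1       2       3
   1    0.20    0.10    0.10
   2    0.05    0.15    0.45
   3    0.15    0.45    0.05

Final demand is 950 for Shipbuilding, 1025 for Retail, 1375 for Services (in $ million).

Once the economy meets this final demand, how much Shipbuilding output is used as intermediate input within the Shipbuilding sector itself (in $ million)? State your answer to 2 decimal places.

z_11 = 392.13

I − A =
  [   0.80    -0.10    -0.10]
  [  -0.05     0.85    -0.45]
  [  -0.15    -0.45     0.95]
Cofactors of I−A, C_ij = (−1)^(i+j)·(minor ij) (rows/columns in the sector order above):
  C_11 = (0.85)(0.95) − (-0.45)(-0.45) = 0.6050
  C_12 = −[(-0.05)(0.95) − (-0.45)(-0.15)] = 0.1150
  C_13 = (-0.05)(-0.45) − (0.85)(-0.15) = 0.1500
  C_21 = −[(-0.10)(0.95) − (-0.10)(-0.45)] = 0.1400
  C_22 = (0.80)(0.95) − (-0.10)(-0.15) = 0.7450
  C_23 = −[(0.80)(-0.45) − (-0.10)(-0.15)] = 0.3750
  C_31 = (-0.10)(-0.45) − (-0.10)(0.85) = 0.1300
  C_32 = −[(0.80)(-0.45) − (-0.10)(-0.05)] = 0.3650
  C_33 = (0.80)(0.85) − (-0.10)(-0.05) = 0.6750
det(I−A) = Σ_j (I−A)_1j·C_1j = (0.80)(0.6050) + (-0.10)(0.1150) + (-0.10)(0.1500) = 0.4575
adj(I−A) = Cᵀ =
  [ 0.6050   0.1400   0.1300]
  [ 0.1150   0.7450   0.3650]
  [ 0.1500   0.3750   0.6750]
(I − A)⁻¹ = adj(I−A) / det(I−A) ≈
  [   1.3224     0.3060     0.2842]
  [   0.2514     1.6284     0.7978]
  [   0.3279     0.8197     1.4754]
First solve x = (I − A)⁻¹ d = adj(I−A)·d / det(I−A); in particular x_1 = (0.6050·950 + 0.1400·1025 + 0.1300·1375) / 0.4575 = 897.00 / 0.4575 ≈ 1960.6557.
Intermediate flow from 1 to 1: z_11 = a_11 · x_1 = 0.20 × 897.00 / 0.4575 = 179.40 / 0.4575 ≈ 392.13.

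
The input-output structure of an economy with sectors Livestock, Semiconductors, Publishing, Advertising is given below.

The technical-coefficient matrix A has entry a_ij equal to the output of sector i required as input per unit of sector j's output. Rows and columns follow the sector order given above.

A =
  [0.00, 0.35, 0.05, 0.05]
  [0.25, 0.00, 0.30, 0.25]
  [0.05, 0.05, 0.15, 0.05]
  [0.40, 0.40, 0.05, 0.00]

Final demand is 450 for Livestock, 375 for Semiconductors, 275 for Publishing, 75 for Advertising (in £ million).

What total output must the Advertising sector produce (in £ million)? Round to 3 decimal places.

x_4 = 805.869

I − A =
  [   1.00    -0.35    -0.05    -0.05]
  [  -0.25     1.00    -0.30    -0.25]
  [  -0.05    -0.05     0.85    -0.05]
  [  -0.40    -0.40    -0.05     1.00]
Compute the cofactors C_ij = (−1)^(i+j)·(3×3 minor ij) of I−A; the adjugate is their transpose:
adj(I−A) = Cᵀ =
  [ 0.740875   0.317250   0.162875   0.124500]
  [ 0.318500   0.826875   0.324625   0.238875]
  [ 0.087500   0.094500   0.752500   0.065625]
  [ 0.428125   0.462375   0.232625   0.752250]
det(I−A) = Σ_j (I−A)_1j·C_1j = (1.00)(0.740875) + (-0.35)(0.318500) + (-0.05)(0.087500) + (-0.05)(0.428125) = 0.60361875
(I − A)⁻¹ = adj(I−A) / det(I−A) ≈
  [   1.2274     0.5256     0.2698     0.2063]
  [   0.5277     1.3699     0.5378     0.3957]
  [   0.1450     0.1566     1.2466     0.1087]
  [   0.7093     0.7660     0.3854     1.2462]
x = (I − A)⁻¹ d = adj(I−A)·d / det(I−A), with det(I−A) = 0.60361875:
  x_1 = (0.740875·450 + 0.317250·375 + 0.162875·275 + 0.124500·75) / 0.60361875 = 506.490625 / 0.60361875 ≈ 839.090
  x_2 = (0.318500·450 + 0.826875·375 + 0.324625·275 + 0.238875·75) / 0.60361875 = 560.590625 / 0.60361875 ≈ 928.716
  x_3 = (0.087500·450 + 0.094500·375 + 0.752500·275 + 0.065625·75) / 0.60361875 = 286.671875 / 0.60361875 ≈ 474.922
  x_4 = (0.428125·450 + 0.462375·375 + 0.232625·275 + 0.752250·75) / 0.60361875 = 486.4375 / 0.60361875 ≈ 805.869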